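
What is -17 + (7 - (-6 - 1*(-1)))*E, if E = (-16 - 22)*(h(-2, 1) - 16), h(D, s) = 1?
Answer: 6823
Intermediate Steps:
E = 570 (E = (-16 - 22)*(1 - 16) = -38*(-15) = 570)
-17 + (7 - (-6 - 1*(-1)))*E = -17 + (7 - (-6 - 1*(-1)))*570 = -17 + (7 - (-6 + 1))*570 = -17 + (7 - 1*(-5))*570 = -17 + (7 + 5)*570 = -17 + 12*570 = -17 + 6840 = 6823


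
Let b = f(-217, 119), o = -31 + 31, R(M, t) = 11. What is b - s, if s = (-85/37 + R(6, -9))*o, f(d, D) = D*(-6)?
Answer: -714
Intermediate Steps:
f(d, D) = -6*D
o = 0
s = 0 (s = (-85/37 + 11)*0 = (322/37)*0 = 0)
b = -714 (b = -6*119 = -714)
b - s = -714 - 1*0 = -714 + 0 = -714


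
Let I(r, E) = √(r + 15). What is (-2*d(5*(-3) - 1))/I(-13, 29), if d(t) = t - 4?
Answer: 20*√2 ≈ 28.284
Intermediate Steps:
I(r, E) = √(15 + r)
d(t) = -4 + t
(-2*d(5*(-3) - 1))/I(-13, 29) = (-2*(-4 + (5*(-3) - 1)))/(√(15 - 13)) = (-2*(-4 + (-15 - 1)))/(√2) = (√2/2)*(-2*(-4 - 16)) = (√2/2)*(-2*(-20)) = (√2/2)*40 = 20*√2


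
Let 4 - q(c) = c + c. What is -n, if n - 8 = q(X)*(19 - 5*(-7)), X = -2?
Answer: -440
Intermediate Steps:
q(c) = 4 - 2*c (q(c) = 4 - (c + c) = 4 - 2*c)
n = 440 (n = 8 + (4 - 2*(-2))*(19 - 5*(-7)) = 8 + (4 + 4)*(19 + 35) = 8 + 8*54 = 8 + 432 = 440)
-n = -1*440 = -440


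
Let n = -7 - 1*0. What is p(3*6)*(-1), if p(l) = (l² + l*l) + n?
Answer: -641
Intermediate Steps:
n = -7 (n = -7 + 0 = -7)
p(l) = -7 + 2*l² (p(l) = (l² + l*l) - 7 = (l² + l²) - 7 = 2*l² - 7 = -7 + 2*l²)
p(3*6)*(-1) = (-7 + 2*(3*6)²)*(-1) = (-7 + 2*18²)*(-1) = (-7 + 2*324)*(-1) = (-7 + 648)*(-1) = 641*(-1) = -641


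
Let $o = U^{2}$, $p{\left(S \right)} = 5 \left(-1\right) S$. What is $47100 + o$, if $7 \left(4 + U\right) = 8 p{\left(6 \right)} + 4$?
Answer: $\frac{2377596}{49} \approx 48522.0$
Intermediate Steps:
$p{\left(S \right)} = - 5 S$
$U = - \frac{264}{7}$ ($U = -4 + \frac{8 \left(\left(-5\right) 6\right) + 4}{7} = -4 + \frac{8 \left(-30\right) + 4}{7} = -4 + \frac{-240 + 4}{7} = -4 + \frac{1}{7} \left(-236\right) = -4 - \frac{236}{7} = - \frac{264}{7} \approx -37.714$)
$o = \frac{69696}{49}$ ($o = \left(- \frac{264}{7}\right)^{2} = \frac{69696}{49} \approx 1422.4$)
$47100 + o = 47100 + \frac{69696}{49} = \frac{2377596}{49}$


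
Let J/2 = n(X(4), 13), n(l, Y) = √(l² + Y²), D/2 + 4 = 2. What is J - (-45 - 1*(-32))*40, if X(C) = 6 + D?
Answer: 520 + 2*√173 ≈ 546.31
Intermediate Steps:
D = -4 (D = -8 + 2*2 = -8 + 4 = -4)
X(C) = 2 (X(C) = 6 - 4 = 2)
n(l, Y) = √(Y² + l²)
J = 2*√173 (J = 2*√(13² + 2²) = 2*√(169 + 4) = 2*√173 ≈ 26.306)
J - (-45 - 1*(-32))*40 = 2*√173 - (-45 - 1*(-32))*40 = 2*√173 - (-45 + 32)*40 = 2*√173 - 1*(-13)*40 = 2*√173 + 13*40 = 2*√173 + 520 = 520 + 2*√173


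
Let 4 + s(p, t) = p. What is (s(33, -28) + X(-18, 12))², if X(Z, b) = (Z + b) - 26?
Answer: 9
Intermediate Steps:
X(Z, b) = -26 + Z + b
s(p, t) = -4 + p
(s(33, -28) + X(-18, 12))² = ((-4 + 33) + (-26 - 18 + 12))² = (29 - 32)² = (-3)² = 9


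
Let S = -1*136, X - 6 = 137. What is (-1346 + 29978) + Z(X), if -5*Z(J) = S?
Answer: 143296/5 ≈ 28659.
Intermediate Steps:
X = 143 (X = 6 + 137 = 143)
S = -136
Z(J) = 136/5 (Z(J) = -⅕*(-136) = 136/5)
(-1346 + 29978) + Z(X) = (-1346 + 29978) + 136/5 = 28632 + 136/5 = 143296/5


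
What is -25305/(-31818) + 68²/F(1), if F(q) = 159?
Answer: 50383309/1686354 ≈ 29.877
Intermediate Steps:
-25305/(-31818) + 68²/F(1) = -25305/(-31818) + 68²/159 = -25305*(-1/31818) + 4624*(1/159) = 8435/10606 + 4624/159 = 50383309/1686354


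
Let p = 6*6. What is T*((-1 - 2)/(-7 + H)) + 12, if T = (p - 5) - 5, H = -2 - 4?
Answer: 18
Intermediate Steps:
H = -6
p = 36
T = 26 (T = (36 - 5) - 5 = 31 - 5 = 26)
T*((-1 - 2)/(-7 + H)) + 12 = 26*((-1 - 2)/(-7 - 6)) + 12 = 26*(-3/(-13)) + 12 = 26*(-3*(-1/13)) + 12 = 26*(3/13) + 12 = 6 + 12 = 18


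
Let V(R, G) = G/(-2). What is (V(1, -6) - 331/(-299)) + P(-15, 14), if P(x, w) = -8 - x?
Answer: 3321/299 ≈ 11.107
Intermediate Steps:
V(R, G) = -G/2 (V(R, G) = G*(-1/2) = -G/2)
(V(1, -6) - 331/(-299)) + P(-15, 14) = (-1/2*(-6) - 331/(-299)) + (-8 - 1*(-15)) = (3 - 331*(-1/299)) + (-8 + 15) = (3 + 331/299) + 7 = 1228/299 + 7 = 3321/299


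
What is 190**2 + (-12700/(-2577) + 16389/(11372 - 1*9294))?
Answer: 193384341653/5355006 ≈ 36113.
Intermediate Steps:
190**2 + (-12700/(-2577) + 16389/(11372 - 1*9294)) = 36100 + (-12700*(-1/2577) + 16389/(11372 - 9294)) = 36100 + (12700/2577 + 16389/2078) = 36100 + 68625053/5355006 = 193384341653/5355006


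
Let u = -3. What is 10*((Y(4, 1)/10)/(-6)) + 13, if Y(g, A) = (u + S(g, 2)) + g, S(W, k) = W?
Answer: 73/6 ≈ 12.167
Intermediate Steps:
Y(g, A) = -3 + 2*g (Y(g, A) = (-3 + g) + g = -3 + 2*g)
10*((Y(4, 1)/10)/(-6)) + 13 = 10*(((-3 + 2*4)/10)/(-6)) + 13 = 10*(((-3 + 8)*(⅒))*(-⅙)) + 13 = 10*((5*(⅒))*(-⅙)) + 13 = 10*((½)*(-⅙)) + 13 = 10*(-1/12) + 13 = -⅚ + 13 = 73/6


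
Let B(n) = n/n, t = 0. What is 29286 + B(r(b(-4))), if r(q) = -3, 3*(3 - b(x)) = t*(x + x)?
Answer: 29287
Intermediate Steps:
b(x) = 3 (b(x) = 3 - 0*(x + x) = 3 - 0*2*x = 3 - 1/3*0 = 3 + 0 = 3)
B(n) = 1
29286 + B(r(b(-4))) = 29286 + 1 = 29287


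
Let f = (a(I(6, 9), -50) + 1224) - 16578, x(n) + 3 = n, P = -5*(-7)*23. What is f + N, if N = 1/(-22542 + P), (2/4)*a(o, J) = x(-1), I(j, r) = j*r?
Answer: -333923795/21737 ≈ -15362.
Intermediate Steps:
P = 805 (P = 35*23 = 805)
x(n) = -3 + n
a(o, J) = -8 (a(o, J) = 2*(-3 - 1) = 2*(-4) = -8)
f = -15362 (f = (-8 + 1224) - 16578 = 1216 - 16578 = -15362)
N = -1/21737 (N = 1/(-22542 + 805) = 1/(-21737) = -1/21737 ≈ -4.6004e-5)
f + N = -15362 - 1/21737 = -333923795/21737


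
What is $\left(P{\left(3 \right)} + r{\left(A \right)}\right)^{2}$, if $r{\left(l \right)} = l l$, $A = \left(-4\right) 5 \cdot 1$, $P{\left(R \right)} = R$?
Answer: $162409$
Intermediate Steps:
$A = -20$ ($A = \left(-20\right) 1 = -20$)
$r{\left(l \right)} = l^{2}$
$\left(P{\left(3 \right)} + r{\left(A \right)}\right)^{2} = \left(3 + \left(-20\right)^{2}\right)^{2} = \left(3 + 400\right)^{2} = 403^{2} = 162409$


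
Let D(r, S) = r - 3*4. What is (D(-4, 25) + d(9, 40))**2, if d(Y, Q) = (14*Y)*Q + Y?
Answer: 25331089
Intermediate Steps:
d(Y, Q) = Y + 14*Q*Y (d(Y, Q) = 14*Q*Y + Y = Y + 14*Q*Y)
D(r, S) = -12 + r (D(r, S) = r - 12 = -12 + r)
(D(-4, 25) + d(9, 40))**2 = ((-12 - 4) + 9*(1 + 14*40))**2 = (-16 + 9*(1 + 560))**2 = (-16 + 9*561)**2 = (-16 + 5049)**2 = 5033**2 = 25331089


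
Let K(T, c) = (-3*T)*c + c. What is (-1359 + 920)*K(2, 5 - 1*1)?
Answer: 8780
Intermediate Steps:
K(T, c) = c - 3*T*c (K(T, c) = -3*T*c + c = c - 3*T*c)
(-1359 + 920)*K(2, 5 - 1*1) = (-1359 + 920)*((5 - 1*1)*(1 - 3*2)) = -439*(5 - 1)*(1 - 6) = -1756*(-5) = -439*(-20) = 8780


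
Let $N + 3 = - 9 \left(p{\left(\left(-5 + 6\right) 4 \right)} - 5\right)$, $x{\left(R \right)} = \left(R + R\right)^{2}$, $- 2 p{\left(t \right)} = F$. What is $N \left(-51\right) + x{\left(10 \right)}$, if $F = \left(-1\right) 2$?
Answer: $-1283$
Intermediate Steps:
$F = -2$
$p{\left(t \right)} = 1$ ($p{\left(t \right)} = \left(- \frac{1}{2}\right) \left(-2\right) = 1$)
$x{\left(R \right)} = 4 R^{2}$ ($x{\left(R \right)} = \left(2 R\right)^{2} = 4 R^{2}$)
$N = 33$ ($N = -3 - 9 \left(1 - 5\right) = -3 - -36 = -3 + 36 = 33$)
$N \left(-51\right) + x{\left(10 \right)} = 33 \left(-51\right) + 4 \cdot 10^{2} = -1683 + 4 \cdot 100 = -1683 + 400 = -1283$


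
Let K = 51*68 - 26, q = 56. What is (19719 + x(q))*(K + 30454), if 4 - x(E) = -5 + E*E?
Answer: 562402432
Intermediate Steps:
x(E) = 9 - E² (x(E) = 4 - (-5 + E*E) = 4 - (-5 + E²) = 4 + (5 - E²) = 9 - E²)
K = 3442 (K = 3468 - 26 = 3442)
(19719 + x(q))*(K + 30454) = (19719 + (9 - 1*56²))*(3442 + 30454) = (19719 + (9 - 1*3136))*33896 = (19719 + (9 - 3136))*33896 = (19719 - 3127)*33896 = 16592*33896 = 562402432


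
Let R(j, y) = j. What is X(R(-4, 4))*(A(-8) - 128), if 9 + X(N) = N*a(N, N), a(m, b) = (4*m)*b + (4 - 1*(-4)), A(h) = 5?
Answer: 36531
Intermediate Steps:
a(m, b) = 8 + 4*b*m (a(m, b) = 4*b*m + (4 + 4) = 4*b*m + 8 = 8 + 4*b*m)
X(N) = -9 + N*(8 + 4*N²) (X(N) = -9 + N*(8 + 4*N*N) = -9 + N*(8 + 4*N²))
X(R(-4, 4))*(A(-8) - 128) = (-9 + 4*(-4)*(2 + (-4)²))*(5 - 128) = (-9 + 4*(-4)*(2 + 16))*(-123) = (-9 + 4*(-4)*18)*(-123) = (-9 - 288)*(-123) = -297*(-123) = 36531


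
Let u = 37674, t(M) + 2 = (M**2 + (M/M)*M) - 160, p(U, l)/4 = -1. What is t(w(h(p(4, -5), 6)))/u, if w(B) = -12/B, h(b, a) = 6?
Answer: -80/18837 ≈ -0.0042470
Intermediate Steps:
p(U, l) = -4 (p(U, l) = 4*(-1) = -4)
t(M) = -162 + M + M**2 (t(M) = -2 + ((M**2 + (M/M)*M) - 160) = -2 + ((M**2 + 1*M) - 160) = -2 + ((M**2 + M) - 160) = -2 + ((M + M**2) - 160) = -2 + (-160 + M + M**2) = -162 + M + M**2)
t(w(h(p(4, -5), 6)))/u = (-162 - 12/6 + (-12/6)**2)/37674 = (-162 - 12*1/6 + (-12*1/6)**2)*(1/37674) = (-162 - 2 + (-2)**2)*(1/37674) = (-162 - 2 + 4)*(1/37674) = -160*1/37674 = -80/18837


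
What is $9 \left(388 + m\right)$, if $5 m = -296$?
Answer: $\frac{14796}{5} \approx 2959.2$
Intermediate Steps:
$m = - \frac{296}{5}$ ($m = \frac{1}{5} \left(-296\right) = - \frac{296}{5} \approx -59.2$)
$9 \left(388 + m\right) = 9 \left(388 - \frac{296}{5}\right) = 9 \cdot \frac{1644}{5} = \frac{14796}{5}$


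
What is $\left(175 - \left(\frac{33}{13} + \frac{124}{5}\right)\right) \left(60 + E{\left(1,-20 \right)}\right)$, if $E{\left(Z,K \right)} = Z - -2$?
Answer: $\frac{604674}{65} \approx 9302.7$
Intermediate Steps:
$E{\left(Z,K \right)} = 2 + Z$ ($E{\left(Z,K \right)} = Z + 2 = 2 + Z$)
$\left(175 - \left(\frac{33}{13} + \frac{124}{5}\right)\right) \left(60 + E{\left(1,-20 \right)}\right) = \left(175 - \left(\frac{33}{13} + \frac{124}{5}\right)\right) \left(60 + \left(2 + 1\right)\right) = \left(175 - \frac{1777}{65}\right) \left(60 + 3\right) = \left(175 - \frac{1777}{65}\right) 63 = \frac{9598}{65} \cdot 63 = \frac{604674}{65}$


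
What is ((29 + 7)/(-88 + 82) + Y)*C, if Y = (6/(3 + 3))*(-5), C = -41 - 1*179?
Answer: 2420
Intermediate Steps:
C = -220 (C = -41 - 179 = -220)
Y = -5 (Y = (6/6)*(-5) = ((⅙)*6)*(-5) = 1*(-5) = -5)
((29 + 7)/(-88 + 82) + Y)*C = ((29 + 7)/(-88 + 82) - 5)*(-220) = (36/(-6) - 5)*(-220) = (36*(-⅙) - 5)*(-220) = (-6 - 5)*(-220) = -11*(-220) = 2420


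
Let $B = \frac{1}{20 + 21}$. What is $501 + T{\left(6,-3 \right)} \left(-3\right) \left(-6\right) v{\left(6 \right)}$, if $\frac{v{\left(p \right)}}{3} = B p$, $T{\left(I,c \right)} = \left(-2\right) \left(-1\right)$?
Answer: $\frac{21189}{41} \approx 516.8$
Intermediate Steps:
$B = \frac{1}{41} \approx 0.02439$
$T{\left(I,c \right)} = 2$
$v{\left(p \right)} = \frac{3 p}{41}$ ($v{\left(p \right)} = 3 \frac{p}{41} = \frac{3 p}{41}$)
$501 + T{\left(6,-3 \right)} \left(-3\right) \left(-6\right) v{\left(6 \right)} = 501 + 2 \left(-3\right) \left(-6\right) \frac{3}{41} \cdot 6 = 501 + \left(-6\right) \left(-6\right) \frac{18}{41} = 501 + 36 \cdot \frac{18}{41} = 501 + \frac{648}{41} = \frac{21189}{41}$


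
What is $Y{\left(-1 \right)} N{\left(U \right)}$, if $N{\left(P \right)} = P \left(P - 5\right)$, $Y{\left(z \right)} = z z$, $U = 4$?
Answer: $-4$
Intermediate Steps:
$Y{\left(z \right)} = z^{2}$
$N{\left(P \right)} = P \left(-5 + P\right)$
$Y{\left(-1 \right)} N{\left(U \right)} = \left(-1\right)^{2} \cdot 4 \left(-5 + 4\right) = 1 \cdot 4 \left(-1\right) = 1 \left(-4\right) = -4$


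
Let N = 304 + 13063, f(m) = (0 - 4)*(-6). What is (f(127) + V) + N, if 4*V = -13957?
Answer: 39607/4 ≈ 9901.8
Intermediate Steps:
f(m) = 24 (f(m) = -4*(-6) = 24)
N = 13367
V = -13957/4 (V = (1/4)*(-13957) = -13957/4 ≈ -3489.3)
(f(127) + V) + N = (24 - 13957/4) + 13367 = -13861/4 + 13367 = 39607/4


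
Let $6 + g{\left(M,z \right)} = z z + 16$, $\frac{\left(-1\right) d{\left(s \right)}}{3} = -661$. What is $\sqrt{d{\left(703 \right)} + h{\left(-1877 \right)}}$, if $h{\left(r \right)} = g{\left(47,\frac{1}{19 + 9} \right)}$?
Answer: $\frac{\sqrt{1562513}}{28} \approx 44.643$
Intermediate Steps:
$d{\left(s \right)} = 1983$ ($d{\left(s \right)} = \left(-3\right) \left(-661\right) = 1983$)
$g{\left(M,z \right)} = 10 + z^{2}$ ($g{\left(M,z \right)} = -6 + \left(z z + 16\right) = -6 + \left(z^{2} + 16\right) = -6 + \left(16 + z^{2}\right) = 10 + z^{2}$)
$h{\left(r \right)} = \frac{7841}{784}$ ($h{\left(r \right)} = 10 + \left(\frac{1}{19 + 9}\right)^{2} = 10 + \left(\frac{1}{28}\right)^{2} = 10 + \frac{1}{784} = \frac{7841}{784}$)
$\sqrt{d{\left(703 \right)} + h{\left(-1877 \right)}} = \sqrt{1983 + \frac{7841}{784}} = \sqrt{\frac{1562513}{784}} = \frac{\sqrt{1562513}}{28}$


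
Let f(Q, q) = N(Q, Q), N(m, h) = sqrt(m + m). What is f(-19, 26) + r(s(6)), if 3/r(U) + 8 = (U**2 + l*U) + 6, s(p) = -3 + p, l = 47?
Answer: 3/148 + I*sqrt(38) ≈ 0.02027 + 6.1644*I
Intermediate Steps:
N(m, h) = sqrt(2)*sqrt(m) (N(m, h) = sqrt(2*m) = sqrt(2)*sqrt(m))
f(Q, q) = sqrt(2)*sqrt(Q)
r(U) = 3/(-2 + U**2 + 47*U) (r(U) = 3/(-8 + ((U**2 + 47*U) + 6)) = 3/(-8 + (6 + U**2 + 47*U)) = 3/(-2 + U**2 + 47*U))
f(-19, 26) + r(s(6)) = sqrt(2)*sqrt(-19) + 3/(-2 + (-3 + 6)**2 + 47*(-3 + 6)) = sqrt(2)*(I*sqrt(19)) + 3/(-2 + 3**2 + 47*3) = I*sqrt(38) + 3/(-2 + 9 + 141) = I*sqrt(38) + 3/148 = 3/148 + I*sqrt(38)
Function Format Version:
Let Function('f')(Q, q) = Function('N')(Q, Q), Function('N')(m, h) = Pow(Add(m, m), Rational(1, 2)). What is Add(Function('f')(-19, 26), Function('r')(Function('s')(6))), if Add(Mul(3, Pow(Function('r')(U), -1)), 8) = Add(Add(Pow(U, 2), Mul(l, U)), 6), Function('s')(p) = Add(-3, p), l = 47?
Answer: Add(Rational(3, 148), Mul(I, Pow(38, Rational(1, 2)))) ≈ Add(0.020270, Mul(6.1644, I))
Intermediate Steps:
Function('N')(m, h) = Mul(Pow(2, Rational(1, 2)), Pow(m, Rational(1, 2))) (Function('N')(m, h) = Pow(Mul(2, m), Rational(1, 2)) = Mul(Pow(2, Rational(1, 2)), Pow(m, Rational(1, 2))))
Function('f')(Q, q) = Mul(Pow(2, Rational(1, 2)), Pow(Q, Rational(1, 2)))
Function('r')(U) = Mul(3, Pow(Add(-2, Pow(U, 2), Mul(47, U)), -1)) (Function('r')(U) = Mul(3, Pow(Add(-8, Add(Add(Pow(U, 2), Mul(47, U)), 6)), -1)) = Mul(3, Pow(Add(-8, Add(6, Pow(U, 2), Mul(47, U))), -1)) = Mul(3, Pow(Add(-2, Pow(U, 2), Mul(47, U)), -1)))
Add(Function('f')(-19, 26), Function('r')(Function('s')(6))) = Add(Mul(Pow(2, Rational(1, 2)), Pow(-19, Rational(1, 2))), Mul(3, Pow(Add(-2, Pow(Add(-3, 6), 2), Mul(47, Add(-3, 6))), -1))) = Add(Mul(Pow(2, Rational(1, 2)), Mul(I, Pow(19, Rational(1, 2)))), Mul(3, Pow(Add(-2, Pow(3, 2), Mul(47, 3)), -1))) = Add(Mul(I, Pow(38, Rational(1, 2))), Mul(3, Pow(Add(-2, 9, 141), -1))) = Add(Mul(I, Pow(38, Rational(1, 2))), Mul(3, Pow(148, -1))) = Add(Mul(I, Pow(38, Rational(1, 2))), Mul(3, Rational(1, 148))) = Add(Mul(I, Pow(38, Rational(1, 2))), Rational(3, 148)) = Add(Rational(3, 148), Mul(I, Pow(38, Rational(1, 2))))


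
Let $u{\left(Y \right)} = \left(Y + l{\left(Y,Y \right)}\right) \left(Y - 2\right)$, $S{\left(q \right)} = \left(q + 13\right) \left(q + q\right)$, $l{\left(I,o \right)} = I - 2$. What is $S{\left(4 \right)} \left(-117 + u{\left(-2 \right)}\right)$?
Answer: $-12648$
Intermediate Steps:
$l{\left(I,o \right)} = -2 + I$ ($l{\left(I,o \right)} = I - 2 = -2 + I$)
$S{\left(q \right)} = 2 q \left(13 + q\right)$ ($S{\left(q \right)} = \left(13 + q\right) 2 q = 2 q \left(13 + q\right)$)
$u{\left(Y \right)} = \left(-2 + Y\right) \left(-2 + 2 Y\right)$ ($u{\left(Y \right)} = \left(Y + \left(-2 + Y\right)\right) \left(Y - 2\right) = \left(-2 + 2 Y\right) \left(-2 + Y\right) = \left(-2 + Y\right) \left(-2 + 2 Y\right)$)
$S{\left(4 \right)} \left(-117 + u{\left(-2 \right)}\right) = 2 \cdot 4 \left(13 + 4\right) \left(-117 + \left(4 - -12 + 2 \left(-2\right)^{2}\right)\right) = 2 \cdot 4 \cdot 17 \left(-117 + \left(4 + 12 + 2 \cdot 4\right)\right) = 136 \left(-117 + \left(4 + 12 + 8\right)\right) = 136 \left(-117 + 24\right) = 136 \left(-93\right) = -12648$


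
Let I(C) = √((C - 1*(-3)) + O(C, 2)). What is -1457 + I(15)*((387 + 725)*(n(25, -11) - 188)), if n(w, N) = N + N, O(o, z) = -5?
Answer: -1457 - 233520*√13 ≈ -8.4343e+5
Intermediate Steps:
n(w, N) = 2*N
I(C) = √(-2 + C) (I(C) = √((C - 1*(-3)) - 5) = √((C + 3) - 5) = √((3 + C) - 5) = √(-2 + C))
-1457 + I(15)*((387 + 725)*(n(25, -11) - 188)) = -1457 + √(-2 + 15)*((387 + 725)*(2*(-11) - 188)) = -1457 + √13*(1112*(-22 - 188)) = -1457 + √13*(1112*(-210)) = -1457 + √13*(-233520) = -1457 - 233520*√13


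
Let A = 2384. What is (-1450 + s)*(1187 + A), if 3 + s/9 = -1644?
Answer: -58110883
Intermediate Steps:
s = -14823 (s = -27 + 9*(-1644) = -27 - 14796 = -14823)
(-1450 + s)*(1187 + A) = (-1450 - 14823)*(1187 + 2384) = -16273*3571 = -58110883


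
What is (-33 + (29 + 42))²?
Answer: 1444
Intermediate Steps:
(-33 + (29 + 42))² = (-33 + 71)² = 38² = 1444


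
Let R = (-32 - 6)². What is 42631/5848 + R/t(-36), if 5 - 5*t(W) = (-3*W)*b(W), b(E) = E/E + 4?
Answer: -3882995/625736 ≈ -6.2055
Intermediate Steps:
b(E) = 5 (b(E) = 1 + 4 = 5)
t(W) = 1 + 3*W (t(W) = 1 - (-3*W)*5/5 = 1 - (-3)*W = 1 + 3*W)
R = 1444 (R = (-38)² = 1444)
42631/5848 + R/t(-36) = 42631/5848 + 1444/(1 + 3*(-36)) = 42631*(1/5848) + 1444/(1 - 108) = 42631/5848 + 1444/(-107) = 42631/5848 + 1444*(-1/107) = 42631/5848 - 1444/107 = -3882995/625736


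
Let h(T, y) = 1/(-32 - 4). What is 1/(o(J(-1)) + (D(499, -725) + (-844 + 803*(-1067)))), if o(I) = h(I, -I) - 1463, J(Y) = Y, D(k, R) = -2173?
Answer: -36/31006117 ≈ -1.1611e-6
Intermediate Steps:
h(T, y) = -1/36 (h(T, y) = 1/(-36) = -1/36)
o(I) = -52669/36 (o(I) = -1/36 - 1463 = -52669/36)
1/(o(J(-1)) + (D(499, -725) + (-844 + 803*(-1067)))) = 1/(-52669/36 + (-2173 + (-844 + 803*(-1067)))) = 1/(-52669/36 + (-2173 + (-844 - 856801))) = 1/(-52669/36 + (-2173 - 857645)) = 1/(-52669/36 - 859818) = 1/(-31006117/36) = -36/31006117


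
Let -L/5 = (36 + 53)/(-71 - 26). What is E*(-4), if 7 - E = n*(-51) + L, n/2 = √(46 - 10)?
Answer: -238392/97 ≈ -2457.6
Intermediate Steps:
L = 445/97 (L = -5*(36 + 53)/(-71 - 26) = -445/(-97) = -445*(-1)/97 = -5*(-89/97) = 445/97 ≈ 4.5876)
n = 12 (n = 2*√(46 - 10) = 2*√36 = 2*6 = 12)
E = 59598/97 (E = 7 - (12*(-51) + 445/97) = 7 - (-612 + 445/97) = 7 - 1*(-58919/97) = 7 + 58919/97 = 59598/97 ≈ 614.41)
E*(-4) = (59598/97)*(-4) = -238392/97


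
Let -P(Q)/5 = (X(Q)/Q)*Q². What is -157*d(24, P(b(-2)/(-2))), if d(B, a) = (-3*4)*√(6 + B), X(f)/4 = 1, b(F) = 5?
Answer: 1884*√30 ≈ 10319.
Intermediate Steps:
X(f) = 4 (X(f) = 4*1 = 4)
P(Q) = -20*Q (P(Q) = -5*4/Q*Q² = -20*Q)
d(B, a) = -12*√(6 + B)
-157*d(24, P(b(-2)/(-2))) = -(-1884)*√(6 + 24) = -(-1884)*√30 = 1884*√30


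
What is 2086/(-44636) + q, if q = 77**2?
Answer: 132322379/22318 ≈ 5929.0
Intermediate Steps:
q = 5929
2086/(-44636) + q = 2086/(-44636) + 5929 = 2086*(-1/44636) + 5929 = -1043/22318 + 5929 = 132322379/22318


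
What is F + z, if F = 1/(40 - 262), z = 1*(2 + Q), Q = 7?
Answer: 1997/222 ≈ 8.9955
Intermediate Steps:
z = 9 (z = 1*(2 + 7) = 1*9 = 9)
F = -1/222 (F = 1/(-222) = -1/222 ≈ -0.0045045)
F + z = -1/222 + 9 = 1997/222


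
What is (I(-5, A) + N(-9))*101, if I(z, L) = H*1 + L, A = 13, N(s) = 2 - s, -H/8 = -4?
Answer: 5656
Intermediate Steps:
H = 32 (H = -8*(-4) = 32)
I(z, L) = 32 + L (I(z, L) = 32*1 + L = 32 + L)
(I(-5, A) + N(-9))*101 = ((32 + 13) + (2 - 1*(-9)))*101 = (45 + (2 + 9))*101 = (45 + 11)*101 = 56*101 = 5656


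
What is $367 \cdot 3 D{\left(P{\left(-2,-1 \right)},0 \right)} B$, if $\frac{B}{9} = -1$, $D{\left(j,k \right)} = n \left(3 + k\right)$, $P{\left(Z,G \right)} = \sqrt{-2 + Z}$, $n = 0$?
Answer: $0$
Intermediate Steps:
$D{\left(j,k \right)} = 0$ ($D{\left(j,k \right)} = 0 \left(3 + k\right) = 0$)
$B = -9$ ($B = 9 \left(-1\right) = -9$)
$367 \cdot 3 D{\left(P{\left(-2,-1 \right)},0 \right)} B = 367 \cdot 3 \cdot 0 \left(-9\right) = 367 \cdot 0 \left(-9\right) = 367 \cdot 0 = 0$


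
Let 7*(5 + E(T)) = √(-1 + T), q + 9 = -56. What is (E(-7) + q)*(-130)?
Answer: 9100 - 260*I*√2/7 ≈ 9100.0 - 52.528*I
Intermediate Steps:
q = -65 (q = -9 - 56 = -65)
E(T) = -5 + √(-1 + T)/7
(E(-7) + q)*(-130) = ((-5 + √(-1 - 7)/7) - 65)*(-130) = ((-5 + √(-8)/7) - 65)*(-130) = ((-5 + (2*I*√2)/7) - 65)*(-130) = ((-5 + 2*I*√2/7) - 65)*(-130) = (-70 + 2*I*√2/7)*(-130) = 9100 - 260*I*√2/7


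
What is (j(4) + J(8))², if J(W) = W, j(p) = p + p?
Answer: 256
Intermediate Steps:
j(p) = 2*p
(j(4) + J(8))² = (2*4 + 8)² = (8 + 8)² = 16² = 256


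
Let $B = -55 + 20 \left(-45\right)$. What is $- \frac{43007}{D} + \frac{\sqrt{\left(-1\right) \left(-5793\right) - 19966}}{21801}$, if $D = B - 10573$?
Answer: $\frac{43007}{11528} + \frac{i \sqrt{14173}}{21801} \approx 3.7307 + 0.0054608 i$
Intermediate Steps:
$B = -955$ ($B = -55 - 900 = -955$)
$D = -11528$ ($D = -955 - 10573 = -11528$)
$- \frac{43007}{D} + \frac{\sqrt{\left(-1\right) \left(-5793\right) - 19966}}{21801} = - \frac{43007}{-11528} + \frac{\sqrt{\left(-1\right) \left(-5793\right) - 19966}}{21801} = \left(-43007\right) \left(- \frac{1}{11528}\right) + \sqrt{5793 - 19966} \cdot \frac{1}{21801} = \frac{43007}{11528} + \sqrt{-14173} \cdot \frac{1}{21801} = \frac{43007}{11528} + i \sqrt{14173} \cdot \frac{1}{21801} = \frac{43007}{11528} + \frac{i \sqrt{14173}}{21801}$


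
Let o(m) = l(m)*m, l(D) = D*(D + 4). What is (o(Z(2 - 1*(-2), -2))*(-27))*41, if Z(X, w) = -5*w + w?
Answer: -850176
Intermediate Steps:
Z(X, w) = -4*w
l(D) = D*(4 + D)
o(m) = m**2*(4 + m) (o(m) = (m*(4 + m))*m = m**2*(4 + m))
(o(Z(2 - 1*(-2), -2))*(-27))*41 = (((-4*(-2))**2*(4 - 4*(-2)))*(-27))*41 = ((8**2*(4 + 8))*(-27))*41 = ((64*12)*(-27))*41 = (768*(-27))*41 = -20736*41 = -850176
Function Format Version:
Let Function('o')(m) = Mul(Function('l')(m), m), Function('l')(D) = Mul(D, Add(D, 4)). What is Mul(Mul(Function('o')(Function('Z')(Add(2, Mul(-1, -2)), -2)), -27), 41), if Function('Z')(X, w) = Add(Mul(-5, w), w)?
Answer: -850176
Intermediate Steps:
Function('Z')(X, w) = Mul(-4, w)
Function('l')(D) = Mul(D, Add(4, D))
Function('o')(m) = Mul(Pow(m, 2), Add(4, m)) (Function('o')(m) = Mul(Mul(m, Add(4, m)), m) = Mul(Pow(m, 2), Add(4, m)))
Mul(Mul(Function('o')(Function('Z')(Add(2, Mul(-1, -2)), -2)), -27), 41) = Mul(Mul(Mul(Pow(Mul(-4, -2), 2), Add(4, Mul(-4, -2))), -27), 41) = Mul(Mul(Mul(Pow(8, 2), Add(4, 8)), -27), 41) = Mul(Mul(Mul(64, 12), -27), 41) = Mul(Mul(768, -27), 41) = Mul(-20736, 41) = -850176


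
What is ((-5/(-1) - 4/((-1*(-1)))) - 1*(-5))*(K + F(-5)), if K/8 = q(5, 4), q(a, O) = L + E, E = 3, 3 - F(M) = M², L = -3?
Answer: -132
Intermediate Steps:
F(M) = 3 - M²
q(a, O) = 0 (q(a, O) = -3 + 3 = 0)
K = 0 (K = 8*0 = 0)
((-5/(-1) - 4/((-1*(-1)))) - 1*(-5))*(K + F(-5)) = ((-5/(-1) - 4/((-1*(-1)))) - 1*(-5))*(0 + (3 - 1*(-5)²)) = ((-5*(-1) - 4/1) + 5)*(0 + (3 - 1*25)) = ((5 - 4*1) + 5)*(0 + (3 - 25)) = ((5 - 4) + 5)*(0 - 22) = (1 + 5)*(-22) = 6*(-22) = -132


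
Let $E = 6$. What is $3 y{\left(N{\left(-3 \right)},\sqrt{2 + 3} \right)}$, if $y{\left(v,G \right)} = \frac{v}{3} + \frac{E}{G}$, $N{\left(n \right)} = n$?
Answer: $-3 + \frac{18 \sqrt{5}}{5} \approx 5.0498$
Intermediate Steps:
$y{\left(v,G \right)} = \frac{6}{G} + \frac{v}{3}$ ($y{\left(v,G \right)} = \frac{v}{3} + \frac{6}{G} = \frac{6}{G} + \frac{v}{3}$)
$3 y{\left(N{\left(-3 \right)},\sqrt{2 + 3} \right)} = 3 \left(\frac{6}{\sqrt{2 + 3}} + \frac{1}{3} \left(-3\right)\right) = 3 \left(\frac{6}{\sqrt{5}} - 1\right) = 3 \left(6 \frac{\sqrt{5}}{5} - 1\right) = 3 \left(\frac{6 \sqrt{5}}{5} - 1\right) = 3 \left(-1 + \frac{6 \sqrt{5}}{5}\right) = -3 + \frac{18 \sqrt{5}}{5}$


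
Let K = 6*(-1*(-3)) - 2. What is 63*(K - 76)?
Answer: -3780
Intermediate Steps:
K = 16 (K = 6*3 - 2 = 18 - 2 = 16)
63*(K - 76) = 63*(16 - 76) = 63*(-60) = -3780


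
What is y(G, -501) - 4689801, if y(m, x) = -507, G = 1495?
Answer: -4690308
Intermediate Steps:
y(G, -501) - 4689801 = -507 - 4689801 = -4690308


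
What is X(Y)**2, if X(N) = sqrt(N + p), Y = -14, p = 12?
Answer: -2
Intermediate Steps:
X(N) = sqrt(12 + N) (X(N) = sqrt(N + 12) = sqrt(12 + N))
X(Y)**2 = (sqrt(12 - 14))**2 = (sqrt(-2))**2 = (I*sqrt(2))**2 = -2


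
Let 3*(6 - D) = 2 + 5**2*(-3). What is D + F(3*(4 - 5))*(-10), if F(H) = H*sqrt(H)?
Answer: 91/3 + 30*I*sqrt(3) ≈ 30.333 + 51.962*I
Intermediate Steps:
D = 91/3 (D = 6 - (2 + 5**2*(-3))/3 = 6 - (2 + 25*(-3))/3 = 6 - (2 - 75)/3 = 6 - 1/3*(-73) = 6 + 73/3 = 91/3 ≈ 30.333)
F(H) = H**(3/2)
D + F(3*(4 - 5))*(-10) = 91/3 + (3*(4 - 5))**(3/2)*(-10) = 91/3 + (3*(-1))**(3/2)*(-10) = 91/3 + (-3)**(3/2)*(-10) = 91/3 - 3*I*sqrt(3)*(-10) = 91/3 + 30*I*sqrt(3)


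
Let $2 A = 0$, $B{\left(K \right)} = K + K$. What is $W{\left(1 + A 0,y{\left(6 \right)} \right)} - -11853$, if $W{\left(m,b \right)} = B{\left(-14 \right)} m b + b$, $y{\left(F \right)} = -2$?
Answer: $11907$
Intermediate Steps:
$B{\left(K \right)} = 2 K$
$A = 0$ ($A = \frac{1}{2} \cdot 0 = 0$)
$W{\left(m,b \right)} = b - 28 b m$ ($W{\left(m,b \right)} = 2 \left(-14\right) m b + b = - 28 m b + b = - 28 b m + b = b - 28 b m$)
$W{\left(1 + A 0,y{\left(6 \right)} \right)} - -11853 = - 2 \left(1 - 28 \left(1 + 0 \cdot 0\right)\right) - -11853 = - 2 \left(1 - 28 \left(1 + 0\right)\right) + 11853 = - 2 \left(1 - 28\right) + 11853 = \left(-2\right) \left(-27\right) + 11853 = 54 + 11853 = 11907$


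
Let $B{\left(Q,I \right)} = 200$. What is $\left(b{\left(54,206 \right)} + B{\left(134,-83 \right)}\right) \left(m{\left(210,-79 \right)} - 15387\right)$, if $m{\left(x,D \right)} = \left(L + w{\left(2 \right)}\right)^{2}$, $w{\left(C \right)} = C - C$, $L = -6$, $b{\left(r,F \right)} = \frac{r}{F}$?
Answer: $- \frac{316645077}{103} \approx -3.0742 \cdot 10^{6}$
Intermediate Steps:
$w{\left(C \right)} = 0$
$m{\left(x,D \right)} = 36$ ($m{\left(x,D \right)} = \left(-6 + 0\right)^{2} = \left(-6\right)^{2} = 36$)
$\left(b{\left(54,206 \right)} + B{\left(134,-83 \right)}\right) \left(m{\left(210,-79 \right)} - 15387\right) = \left(\frac{54}{206} + 200\right) \left(36 - 15387\right) = \left(54 \cdot \frac{1}{206} + 200\right) \left(-15351\right) = \left(\frac{27}{103} + 200\right) \left(-15351\right) = \frac{20627}{103} \left(-15351\right) = - \frac{316645077}{103}$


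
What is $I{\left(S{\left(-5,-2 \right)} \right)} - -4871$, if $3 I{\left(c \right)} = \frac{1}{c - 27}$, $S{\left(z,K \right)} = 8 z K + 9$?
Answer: $\frac{906007}{186} \approx 4871.0$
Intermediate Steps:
$S{\left(z,K \right)} = 9 + 8 K z$ ($S{\left(z,K \right)} = 8 K z + 9 = 9 + 8 K z$)
$I{\left(c \right)} = \frac{1}{3 \left(-27 + c\right)}$ ($I{\left(c \right)} = \frac{1}{3 \left(c - 27\right)} = \frac{1}{3 \left(-27 + c\right)}$)
$I{\left(S{\left(-5,-2 \right)} \right)} - -4871 = \frac{1}{3 \left(-27 + \left(9 + 8 \left(-2\right) \left(-5\right)\right)\right)} - -4871 = \frac{1}{3 \left(-27 + \left(9 + 80\right)\right)} + 4871 = \frac{1}{3 \left(-27 + 89\right)} + 4871 = \frac{1}{3 \cdot 62} + 4871 = \frac{1}{3} \cdot \frac{1}{62} + 4871 = \frac{1}{186} + 4871 = \frac{906007}{186}$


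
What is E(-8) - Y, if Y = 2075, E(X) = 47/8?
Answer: -16553/8 ≈ -2069.1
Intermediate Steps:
E(X) = 47/8 (E(X) = 47*(1/8) = 47/8)
E(-8) - Y = 47/8 - 1*2075 = 47/8 - 2075 = -16553/8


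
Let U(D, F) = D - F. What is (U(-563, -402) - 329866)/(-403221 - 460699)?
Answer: 330027/863920 ≈ 0.38201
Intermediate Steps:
(U(-563, -402) - 329866)/(-403221 - 460699) = ((-563 - 1*(-402)) - 329866)/(-403221 - 460699) = ((-563 + 402) - 329866)/(-863920) = (-161 - 329866)*(-1/863920) = -330027*(-1/863920) = 330027/863920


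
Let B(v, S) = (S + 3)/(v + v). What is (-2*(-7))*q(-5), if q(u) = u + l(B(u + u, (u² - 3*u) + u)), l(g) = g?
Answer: -483/5 ≈ -96.600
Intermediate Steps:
B(v, S) = (3 + S)/(2*v) (B(v, S) = (3 + S)/((2*v)) = (3 + S)*(1/(2*v)) = (3 + S)/(2*v))
q(u) = u + (3 + u² - 2*u)/(4*u) (q(u) = u + (3 + ((u² - 3*u) + u))/(2*(u + u)) = u + (3 + (u² - 2*u))/(2*((2*u))) = u + (1/(2*u))*(3 + u² - 2*u)/2 = u + (3 + u² - 2*u)/(4*u))
(-2*(-7))*q(-5) = (-2*(-7))*((¼)*(3 - 2*(-5) + 5*(-5)²)/(-5)) = 14*((¼)*(-⅕)*(3 + 10 + 5*25)) = 14*((¼)*(-⅕)*(3 + 10 + 125)) = 14*((¼)*(-⅕)*138) = 14*(-69/10) = -483/5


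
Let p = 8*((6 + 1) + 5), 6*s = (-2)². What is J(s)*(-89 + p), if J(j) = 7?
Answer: 49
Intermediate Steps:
s = ⅔ (s = (⅙)*(-2)² = (⅙)*4 = ⅔ ≈ 0.66667)
p = 96 (p = 8*(7 + 5) = 8*12 = 96)
J(s)*(-89 + p) = 7*(-89 + 96) = 7*7 = 49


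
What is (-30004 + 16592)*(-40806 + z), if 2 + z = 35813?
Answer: 66992940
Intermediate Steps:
z = 35811 (z = -2 + 35813 = 35811)
(-30004 + 16592)*(-40806 + z) = (-30004 + 16592)*(-40806 + 35811) = -13412*(-4995) = 66992940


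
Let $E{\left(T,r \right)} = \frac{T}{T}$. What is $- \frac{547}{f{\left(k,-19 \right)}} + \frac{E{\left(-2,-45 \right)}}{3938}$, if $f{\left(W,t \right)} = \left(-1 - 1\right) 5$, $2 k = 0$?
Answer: $\frac{538524}{9845} \approx 54.7$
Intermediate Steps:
$k = 0$ ($k = \frac{1}{2} \cdot 0 = 0$)
$f{\left(W,t \right)} = -10$ ($f{\left(W,t \right)} = \left(-2\right) 5 = -10$)
$E{\left(T,r \right)} = 1$
$- \frac{547}{f{\left(k,-19 \right)}} + \frac{E{\left(-2,-45 \right)}}{3938} = - \frac{547}{-10} + 1 \cdot \frac{1}{3938} = \left(-547\right) \left(- \frac{1}{10}\right) + 1 \cdot \frac{1}{3938} = \frac{547}{10} + \frac{1}{3938} = \frac{538524}{9845}$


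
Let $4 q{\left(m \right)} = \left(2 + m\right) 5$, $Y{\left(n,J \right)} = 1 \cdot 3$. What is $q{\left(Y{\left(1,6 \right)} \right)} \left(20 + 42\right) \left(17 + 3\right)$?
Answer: $7750$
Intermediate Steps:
$Y{\left(n,J \right)} = 3$
$q{\left(m \right)} = \frac{5}{2} + \frac{5 m}{4}$ ($q{\left(m \right)} = \frac{\left(2 + m\right) 5}{4} = \frac{10 + 5 m}{4} = \frac{5}{2} + \frac{5 m}{4}$)
$q{\left(Y{\left(1,6 \right)} \right)} \left(20 + 42\right) \left(17 + 3\right) = \left(\frac{5}{2} + \frac{5}{4} \cdot 3\right) \left(20 + 42\right) \left(17 + 3\right) = \left(\frac{5}{2} + \frac{15}{4}\right) 62 \cdot 20 = \frac{25}{4} \cdot 1240 = 7750$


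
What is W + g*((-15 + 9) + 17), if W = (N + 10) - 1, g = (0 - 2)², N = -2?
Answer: 51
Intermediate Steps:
g = 4 (g = (-2)² = 4)
W = 7 (W = (-2 + 10) - 1 = 8 - 1 = 7)
W + g*((-15 + 9) + 17) = 7 + 4*((-15 + 9) + 17) = 7 + 4*(-6 + 17) = 7 + 4*11 = 7 + 44 = 51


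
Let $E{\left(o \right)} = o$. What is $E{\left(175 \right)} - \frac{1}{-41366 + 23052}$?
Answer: $\frac{3204951}{18314} \approx 175.0$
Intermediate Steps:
$E{\left(175 \right)} - \frac{1}{-41366 + 23052} = 175 - \frac{1}{-41366 + 23052} = 175 - \frac{1}{-18314} = 175 - - \frac{1}{18314} = 175 + \frac{1}{18314} = \frac{3204951}{18314}$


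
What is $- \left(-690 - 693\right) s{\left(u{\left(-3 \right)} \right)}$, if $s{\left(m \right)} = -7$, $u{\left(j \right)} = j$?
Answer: $-9681$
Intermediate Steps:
$- \left(-690 - 693\right) s{\left(u{\left(-3 \right)} \right)} = - \left(-690 - 693\right) \left(-7\right) = - \left(-1383\right) \left(-7\right) = \left(-1\right) 9681 = -9681$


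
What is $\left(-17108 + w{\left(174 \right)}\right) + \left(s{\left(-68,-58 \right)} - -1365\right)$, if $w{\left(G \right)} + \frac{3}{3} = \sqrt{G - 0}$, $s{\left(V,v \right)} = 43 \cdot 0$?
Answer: $-15744 + \sqrt{174} \approx -15731.0$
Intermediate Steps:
$s{\left(V,v \right)} = 0$
$w{\left(G \right)} = -1 + \sqrt{G}$ ($w{\left(G \right)} = -1 + \sqrt{G - 0} = -1 + \sqrt{G + 0} = -1 + \sqrt{G}$)
$\left(-17108 + w{\left(174 \right)}\right) + \left(s{\left(-68,-58 \right)} - -1365\right) = \left(-17108 - \left(1 - \sqrt{174}\right)\right) + \left(0 - -1365\right) = \left(-17109 + \sqrt{174}\right) + \left(0 + 1365\right) = \left(-17109 + \sqrt{174}\right) + 1365 = -15744 + \sqrt{174}$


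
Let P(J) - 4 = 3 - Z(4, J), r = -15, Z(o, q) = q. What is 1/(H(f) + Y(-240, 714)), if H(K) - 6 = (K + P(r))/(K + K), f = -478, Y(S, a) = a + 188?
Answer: 239/217126 ≈ 0.0011007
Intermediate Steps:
Y(S, a) = 188 + a
P(J) = 7 - J (P(J) = 4 + (3 - J) = 7 - J)
H(K) = 6 + (22 + K)/(2*K) (H(K) = 6 + (K + (7 - 1*(-15)))/(K + K) = 6 + (K + (7 + 15))/((2*K)) = 6 + (K + 22)*(1/(2*K)) = 6 + (22 + K)*(1/(2*K)) = 6 + (22 + K)/(2*K))
1/(H(f) + Y(-240, 714)) = 1/((13/2 + 11/(-478)) + (188 + 714)) = 1/((13/2 + 11*(-1/478)) + 902) = 1/((13/2 - 11/478) + 902) = 1/(1548/239 + 902) = 1/(217126/239) = 239/217126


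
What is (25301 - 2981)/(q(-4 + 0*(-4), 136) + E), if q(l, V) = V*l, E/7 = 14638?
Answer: 3720/16987 ≈ 0.21899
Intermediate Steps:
E = 102466 (E = 7*14638 = 102466)
(25301 - 2981)/(q(-4 + 0*(-4), 136) + E) = (25301 - 2981)/(136*(-4 + 0*(-4)) + 102466) = 22320/(136*(-4 + 0) + 102466) = 22320/(136*(-4) + 102466) = 22320/(-544 + 102466) = 22320/101922 = 22320*(1/101922) = 3720/16987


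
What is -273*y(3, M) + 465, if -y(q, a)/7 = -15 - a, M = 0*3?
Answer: -28200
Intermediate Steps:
M = 0
y(q, a) = 105 + 7*a (y(q, a) = -7*(-15 - a) = 105 + 7*a)
-273*y(3, M) + 465 = -273*(105 + 7*0) + 465 = -273*(105 + 0) + 465 = -273*105 + 465 = -28665 + 465 = -28200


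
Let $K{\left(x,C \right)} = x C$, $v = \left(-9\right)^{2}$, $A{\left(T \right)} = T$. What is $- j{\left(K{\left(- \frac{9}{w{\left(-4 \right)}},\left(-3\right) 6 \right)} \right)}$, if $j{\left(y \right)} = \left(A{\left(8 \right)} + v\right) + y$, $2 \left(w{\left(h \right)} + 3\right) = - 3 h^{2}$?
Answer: $-83$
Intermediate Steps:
$w{\left(h \right)} = -3 - \frac{3 h^{2}}{2}$ ($w{\left(h \right)} = -3 + \frac{\left(-3\right) h^{2}}{2} = -3 - \frac{3 h^{2}}{2}$)
$v = 81$
$K{\left(x,C \right)} = C x$
$j{\left(y \right)} = 89 + y$ ($j{\left(y \right)} = \left(8 + 81\right) + y = 89 + y$)
$- j{\left(K{\left(- \frac{9}{w{\left(-4 \right)}},\left(-3\right) 6 \right)} \right)} = - (89 + \left(-3\right) 6 \left(- \frac{9}{-3 - \frac{3 \left(-4\right)^{2}}{2}}\right)) = - (89 - 18 \left(- \frac{9}{-3 - 24}\right)) = - (89 - 18 \left(- \frac{9}{-27}\right)) = - (89 - 18 \left(\left(-9\right) \left(- \frac{1}{27}\right)\right)) = - (89 - 6) = \left(-1\right) 83 = -83$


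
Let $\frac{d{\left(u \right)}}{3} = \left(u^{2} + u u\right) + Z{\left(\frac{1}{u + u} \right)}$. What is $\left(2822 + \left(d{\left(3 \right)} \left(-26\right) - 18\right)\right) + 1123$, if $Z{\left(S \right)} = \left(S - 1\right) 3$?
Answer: $2718$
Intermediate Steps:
$Z{\left(S \right)} = -3 + 3 S$ ($Z{\left(S \right)} = \left(-1 + S\right) 3 = -3 + 3 S$)
$d{\left(u \right)} = -9 + 6 u^{2} + \frac{9}{2 u}$ ($d{\left(u \right)} = 3 \left(\left(u^{2} + u u\right) - \left(3 - \frac{3}{u + u}\right)\right) = 3 \left(\left(u^{2} + u^{2}\right) - \left(3 - \frac{3}{2 u}\right)\right) = 3 \left(2 u^{2} - \left(3 - 3 \frac{1}{2 u}\right)\right) = 3 \left(2 u^{2} - \left(3 - \frac{3}{2 u}\right)\right) = 3 \left(-3 + 2 u^{2} + \frac{3}{2 u}\right) = -9 + 6 u^{2} + \frac{9}{2 u}$)
$\left(2822 + \left(d{\left(3 \right)} \left(-26\right) - 18\right)\right) + 1123 = \left(2822 + \left(\left(-9 + 6 \cdot 3^{2} + \frac{9}{2 \cdot 3}\right) \left(-26\right) - 18\right)\right) + 1123 = \left(2822 + \left(\left(-9 + 6 \cdot 9 + \frac{9}{2} \cdot \frac{1}{3}\right) \left(-26\right) - 18\right)\right) + 1123 = \left(2822 + \left(\left(-9 + 54 + \frac{3}{2}\right) \left(-26\right) - 18\right)\right) + 1123 = \left(2822 + \left(\frac{93}{2} \left(-26\right) - 18\right)\right) + 1123 = \left(2822 - 1227\right) + 1123 = 1595 + 1123 = 2718$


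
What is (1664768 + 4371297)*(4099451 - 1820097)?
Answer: 13758328902010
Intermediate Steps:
(1664768 + 4371297)*(4099451 - 1820097) = 6036065*2279354 = 13758328902010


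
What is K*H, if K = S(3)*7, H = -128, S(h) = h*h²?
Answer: -24192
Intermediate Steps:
S(h) = h³
K = 189 (K = 3³*7 = 27*7 = 189)
K*H = 189*(-128) = -24192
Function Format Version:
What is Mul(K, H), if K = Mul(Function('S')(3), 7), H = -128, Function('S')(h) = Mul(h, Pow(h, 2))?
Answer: -24192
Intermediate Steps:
Function('S')(h) = Pow(h, 3)
K = 189 (K = Mul(Pow(3, 3), 7) = Mul(27, 7) = 189)
Mul(K, H) = Mul(189, -128) = -24192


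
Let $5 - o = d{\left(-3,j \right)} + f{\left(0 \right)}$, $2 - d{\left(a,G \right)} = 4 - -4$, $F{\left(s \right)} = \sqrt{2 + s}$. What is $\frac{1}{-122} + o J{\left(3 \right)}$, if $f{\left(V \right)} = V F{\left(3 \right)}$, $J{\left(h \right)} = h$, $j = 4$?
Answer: $\frac{4025}{122} \approx 32.992$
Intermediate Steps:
$d{\left(a,G \right)} = -6$ ($d{\left(a,G \right)} = 2 - \left(4 - -4\right) = 2 - \left(4 + 4\right) = 2 - 8 = -6$)
$f{\left(V \right)} = V \sqrt{5}$ ($f{\left(V \right)} = V \sqrt{2 + 3} = V \sqrt{5}$)
$o = 11$ ($o = 5 - \left(-6 + 0 \sqrt{5}\right) = 5 - \left(-6 + 0\right) = 5 - -6 = 5 + 6 = 11$)
$\frac{1}{-122} + o J{\left(3 \right)} = \frac{1}{-122} + 11 \cdot 3 = - \frac{1}{122} + 33 = \frac{4025}{122}$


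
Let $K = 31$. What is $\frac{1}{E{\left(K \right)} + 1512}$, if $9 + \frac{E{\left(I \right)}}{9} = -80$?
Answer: $\frac{1}{711} \approx 0.0014065$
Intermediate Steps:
$E{\left(I \right)} = -801$ ($E{\left(I \right)} = -81 + 9 \left(-80\right) = -81 - 720 = -801$)
$\frac{1}{E{\left(K \right)} + 1512} = \frac{1}{-801 + 1512} = \frac{1}{711}$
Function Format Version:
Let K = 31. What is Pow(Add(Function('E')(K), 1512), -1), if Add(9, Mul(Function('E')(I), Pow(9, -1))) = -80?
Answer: Rational(1, 711) ≈ 0.0014065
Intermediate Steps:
Function('E')(I) = -801 (Function('E')(I) = Add(-81, Mul(9, -80)) = Add(-81, -720) = -801)
Pow(Add(Function('E')(K), 1512), -1) = Pow(Add(-801, 1512), -1) = Pow(711, -1) = Rational(1, 711)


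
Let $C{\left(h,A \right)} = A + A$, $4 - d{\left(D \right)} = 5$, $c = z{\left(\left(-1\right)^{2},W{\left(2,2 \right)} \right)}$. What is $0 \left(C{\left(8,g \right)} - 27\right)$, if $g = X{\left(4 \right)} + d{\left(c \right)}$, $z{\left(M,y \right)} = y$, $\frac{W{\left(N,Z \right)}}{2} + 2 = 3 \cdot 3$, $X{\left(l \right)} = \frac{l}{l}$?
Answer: $0$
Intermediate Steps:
$X{\left(l \right)} = 1$
$W{\left(N,Z \right)} = 14$ ($W{\left(N,Z \right)} = -4 + 2 \cdot 3 \cdot 3 = -4 + 2 \cdot 9 = -4 + 18 = 14$)
$c = 14$
$d{\left(D \right)} = -1$ ($d{\left(D \right)} = 4 - 5 = -1$)
$g = 0$ ($g = 1 - 1 = 0$)
$C{\left(h,A \right)} = 2 A$
$0 \left(C{\left(8,g \right)} - 27\right) = 0 \left(2 \cdot 0 - 27\right) = 0 \left(0 - 27\right) = 0 \left(-27\right) = 0$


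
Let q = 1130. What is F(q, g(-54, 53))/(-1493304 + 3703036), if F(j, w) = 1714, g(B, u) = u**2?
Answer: 857/1104866 ≈ 0.00077566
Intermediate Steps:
F(q, g(-54, 53))/(-1493304 + 3703036) = 1714/(-1493304 + 3703036) = 1714/2209732 = 1714*(1/2209732) = 857/1104866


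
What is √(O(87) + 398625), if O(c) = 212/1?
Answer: √398837 ≈ 631.54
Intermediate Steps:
O(c) = 212 (O(c) = 212*1 = 212)
√(O(87) + 398625) = √(212 + 398625) = √398837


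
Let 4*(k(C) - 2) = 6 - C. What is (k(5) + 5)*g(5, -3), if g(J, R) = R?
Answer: -87/4 ≈ -21.750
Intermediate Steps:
k(C) = 7/2 - C/4 (k(C) = 2 + (6 - C)/4 = 2 + (3/2 - C/4) = 7/2 - C/4)
(k(5) + 5)*g(5, -3) = ((7/2 - ¼*5) + 5)*(-3) = ((7/2 - 5/4) + 5)*(-3) = (9/4 + 5)*(-3) = (29/4)*(-3) = -87/4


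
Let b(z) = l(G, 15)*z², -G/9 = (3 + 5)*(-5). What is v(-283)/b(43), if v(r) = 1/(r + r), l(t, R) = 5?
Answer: -1/5232670 ≈ -1.9111e-7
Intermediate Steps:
G = 360 (G = -9*(3 + 5)*(-5) = -72*(-5) = -9*(-40) = 360)
v(r) = 1/(2*r)
b(z) = 5*z²
v(-283)/b(43) = ((½)/(-283))/((5*43²)) = ((½)*(-1/283))/((5*1849)) = -1/566/9245 = -1/566*1/9245 = -1/5232670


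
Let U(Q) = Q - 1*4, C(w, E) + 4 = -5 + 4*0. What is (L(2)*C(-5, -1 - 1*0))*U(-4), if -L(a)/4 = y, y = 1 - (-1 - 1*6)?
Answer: -2304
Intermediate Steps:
y = 8 (y = 1 - (-1 - 6) = 1 - 1*(-7) = 1 + 7 = 8)
L(a) = -32 (L(a) = -4*8 = -32)
C(w, E) = -9 (C(w, E) = -4 + (-5 + 4*0) = -4 + (-5 + 0) = -4 - 5 = -9)
U(Q) = -4 + Q (U(Q) = Q - 4 = -4 + Q)
(L(2)*C(-5, -1 - 1*0))*U(-4) = (-32*(-9))*(-4 - 4) = 288*(-8) = -2304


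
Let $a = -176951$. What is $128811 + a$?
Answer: $-48140$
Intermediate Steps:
$128811 + a = 128811 - 176951 = -48140$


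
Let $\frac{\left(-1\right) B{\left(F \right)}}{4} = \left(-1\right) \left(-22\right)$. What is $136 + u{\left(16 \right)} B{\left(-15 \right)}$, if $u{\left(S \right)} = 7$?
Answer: $-480$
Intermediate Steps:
$B{\left(F \right)} = -88$ ($B{\left(F \right)} = - 4 \left(\left(-1\right) \left(-22\right)\right) = \left(-4\right) 22 = -88$)
$136 + u{\left(16 \right)} B{\left(-15 \right)} = 136 + 7 \left(-88\right) = 136 - 616 = -480$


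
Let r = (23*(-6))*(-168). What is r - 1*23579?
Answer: -395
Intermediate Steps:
r = 23184 (r = -138*(-168) = 23184)
r - 1*23579 = 23184 - 1*23579 = 23184 - 23579 = -395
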